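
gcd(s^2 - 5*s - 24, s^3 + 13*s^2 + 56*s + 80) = 1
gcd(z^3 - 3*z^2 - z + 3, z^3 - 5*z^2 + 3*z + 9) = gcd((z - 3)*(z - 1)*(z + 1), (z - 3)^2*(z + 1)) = z^2 - 2*z - 3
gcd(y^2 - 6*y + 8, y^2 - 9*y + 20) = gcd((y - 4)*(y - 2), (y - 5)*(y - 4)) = y - 4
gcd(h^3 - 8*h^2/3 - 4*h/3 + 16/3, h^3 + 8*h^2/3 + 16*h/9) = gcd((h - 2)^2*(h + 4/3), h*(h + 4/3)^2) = h + 4/3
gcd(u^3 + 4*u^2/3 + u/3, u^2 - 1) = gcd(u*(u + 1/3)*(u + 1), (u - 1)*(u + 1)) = u + 1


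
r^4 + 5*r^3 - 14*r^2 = r^2*(r - 2)*(r + 7)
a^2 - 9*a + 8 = (a - 8)*(a - 1)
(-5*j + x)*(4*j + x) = -20*j^2 - j*x + x^2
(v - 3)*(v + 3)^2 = v^3 + 3*v^2 - 9*v - 27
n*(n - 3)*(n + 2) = n^3 - n^2 - 6*n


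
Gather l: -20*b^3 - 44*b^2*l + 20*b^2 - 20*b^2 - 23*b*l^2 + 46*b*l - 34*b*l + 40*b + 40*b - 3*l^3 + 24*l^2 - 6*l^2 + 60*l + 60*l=-20*b^3 + 80*b - 3*l^3 + l^2*(18 - 23*b) + l*(-44*b^2 + 12*b + 120)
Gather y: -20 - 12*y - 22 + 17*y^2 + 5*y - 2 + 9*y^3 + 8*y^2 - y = 9*y^3 + 25*y^2 - 8*y - 44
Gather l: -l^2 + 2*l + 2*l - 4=-l^2 + 4*l - 4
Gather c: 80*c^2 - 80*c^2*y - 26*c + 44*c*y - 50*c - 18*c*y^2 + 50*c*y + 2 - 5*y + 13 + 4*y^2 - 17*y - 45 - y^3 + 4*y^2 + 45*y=c^2*(80 - 80*y) + c*(-18*y^2 + 94*y - 76) - y^3 + 8*y^2 + 23*y - 30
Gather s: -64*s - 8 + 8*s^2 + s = 8*s^2 - 63*s - 8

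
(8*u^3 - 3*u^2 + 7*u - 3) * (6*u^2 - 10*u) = 48*u^5 - 98*u^4 + 72*u^3 - 88*u^2 + 30*u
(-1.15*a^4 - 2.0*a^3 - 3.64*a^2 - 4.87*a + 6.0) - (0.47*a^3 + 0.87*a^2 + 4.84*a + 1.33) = -1.15*a^4 - 2.47*a^3 - 4.51*a^2 - 9.71*a + 4.67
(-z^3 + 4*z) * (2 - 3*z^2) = 3*z^5 - 14*z^3 + 8*z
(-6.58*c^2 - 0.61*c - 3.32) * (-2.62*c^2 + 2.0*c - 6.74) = 17.2396*c^4 - 11.5618*c^3 + 51.8276*c^2 - 2.5286*c + 22.3768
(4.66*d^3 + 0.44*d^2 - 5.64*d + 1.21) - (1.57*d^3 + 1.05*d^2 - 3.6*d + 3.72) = 3.09*d^3 - 0.61*d^2 - 2.04*d - 2.51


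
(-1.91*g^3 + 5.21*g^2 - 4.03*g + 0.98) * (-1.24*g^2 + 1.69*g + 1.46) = 2.3684*g^5 - 9.6883*g^4 + 11.0135*g^3 - 0.419300000000001*g^2 - 4.2276*g + 1.4308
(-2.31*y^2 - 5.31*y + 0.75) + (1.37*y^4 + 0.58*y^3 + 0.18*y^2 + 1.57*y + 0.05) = 1.37*y^4 + 0.58*y^3 - 2.13*y^2 - 3.74*y + 0.8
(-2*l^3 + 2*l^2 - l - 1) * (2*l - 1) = -4*l^4 + 6*l^3 - 4*l^2 - l + 1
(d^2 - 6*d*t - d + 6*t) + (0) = d^2 - 6*d*t - d + 6*t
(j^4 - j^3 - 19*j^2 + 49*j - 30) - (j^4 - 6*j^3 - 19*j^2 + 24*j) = 5*j^3 + 25*j - 30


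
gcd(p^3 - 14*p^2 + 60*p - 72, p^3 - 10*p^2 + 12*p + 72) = p^2 - 12*p + 36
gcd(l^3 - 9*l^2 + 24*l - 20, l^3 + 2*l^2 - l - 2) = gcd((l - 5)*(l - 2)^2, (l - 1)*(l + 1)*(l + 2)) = 1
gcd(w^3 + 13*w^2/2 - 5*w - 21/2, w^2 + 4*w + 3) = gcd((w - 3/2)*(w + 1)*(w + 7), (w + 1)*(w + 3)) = w + 1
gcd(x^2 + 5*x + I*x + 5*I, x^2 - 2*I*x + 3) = x + I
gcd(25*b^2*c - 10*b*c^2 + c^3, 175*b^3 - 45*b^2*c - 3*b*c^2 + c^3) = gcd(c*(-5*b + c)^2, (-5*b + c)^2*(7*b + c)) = 25*b^2 - 10*b*c + c^2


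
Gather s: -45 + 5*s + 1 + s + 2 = 6*s - 42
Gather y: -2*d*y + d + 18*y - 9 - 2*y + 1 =d + y*(16 - 2*d) - 8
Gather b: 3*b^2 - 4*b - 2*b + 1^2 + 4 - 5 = 3*b^2 - 6*b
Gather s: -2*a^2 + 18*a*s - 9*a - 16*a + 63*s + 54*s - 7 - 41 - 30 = -2*a^2 - 25*a + s*(18*a + 117) - 78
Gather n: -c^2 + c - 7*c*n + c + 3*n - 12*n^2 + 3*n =-c^2 + 2*c - 12*n^2 + n*(6 - 7*c)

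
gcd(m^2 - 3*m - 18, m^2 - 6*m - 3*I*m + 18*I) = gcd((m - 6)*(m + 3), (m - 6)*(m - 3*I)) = m - 6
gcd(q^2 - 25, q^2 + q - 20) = q + 5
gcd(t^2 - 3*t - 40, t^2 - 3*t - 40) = t^2 - 3*t - 40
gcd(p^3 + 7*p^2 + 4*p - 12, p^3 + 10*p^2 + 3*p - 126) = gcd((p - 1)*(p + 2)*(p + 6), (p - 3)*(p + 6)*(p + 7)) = p + 6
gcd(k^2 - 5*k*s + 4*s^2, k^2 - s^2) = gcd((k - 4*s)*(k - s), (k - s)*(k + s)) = -k + s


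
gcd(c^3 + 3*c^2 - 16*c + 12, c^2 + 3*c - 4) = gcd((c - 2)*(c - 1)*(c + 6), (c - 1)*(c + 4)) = c - 1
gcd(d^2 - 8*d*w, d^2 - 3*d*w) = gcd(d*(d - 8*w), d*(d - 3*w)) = d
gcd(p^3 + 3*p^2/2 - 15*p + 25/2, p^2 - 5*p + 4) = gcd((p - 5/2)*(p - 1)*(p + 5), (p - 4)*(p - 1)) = p - 1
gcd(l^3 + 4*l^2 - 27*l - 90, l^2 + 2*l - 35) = l - 5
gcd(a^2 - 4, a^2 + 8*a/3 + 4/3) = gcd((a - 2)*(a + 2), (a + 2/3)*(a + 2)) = a + 2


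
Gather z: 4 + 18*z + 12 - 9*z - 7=9*z + 9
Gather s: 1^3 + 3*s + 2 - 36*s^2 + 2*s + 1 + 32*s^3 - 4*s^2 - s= 32*s^3 - 40*s^2 + 4*s + 4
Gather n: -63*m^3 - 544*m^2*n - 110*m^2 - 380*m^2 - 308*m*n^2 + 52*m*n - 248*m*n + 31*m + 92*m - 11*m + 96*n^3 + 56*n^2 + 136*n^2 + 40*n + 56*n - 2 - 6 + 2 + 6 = -63*m^3 - 490*m^2 + 112*m + 96*n^3 + n^2*(192 - 308*m) + n*(-544*m^2 - 196*m + 96)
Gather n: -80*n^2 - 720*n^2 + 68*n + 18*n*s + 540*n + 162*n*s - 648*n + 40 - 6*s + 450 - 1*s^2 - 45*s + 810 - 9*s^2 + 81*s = -800*n^2 + n*(180*s - 40) - 10*s^2 + 30*s + 1300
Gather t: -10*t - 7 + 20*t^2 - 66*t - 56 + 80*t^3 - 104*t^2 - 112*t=80*t^3 - 84*t^2 - 188*t - 63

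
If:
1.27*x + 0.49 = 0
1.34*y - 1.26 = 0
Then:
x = -0.39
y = 0.94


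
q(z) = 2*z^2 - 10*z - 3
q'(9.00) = 26.00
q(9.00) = 69.00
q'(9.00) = 26.00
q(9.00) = 69.00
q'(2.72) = 0.88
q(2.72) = -15.40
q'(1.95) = -2.20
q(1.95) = -14.90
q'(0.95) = -6.20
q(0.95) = -10.70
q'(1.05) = -5.80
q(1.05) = -11.30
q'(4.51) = 8.04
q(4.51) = -7.42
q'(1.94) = -2.24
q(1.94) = -14.87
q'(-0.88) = -13.52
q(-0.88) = 7.35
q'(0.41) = -8.36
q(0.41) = -6.76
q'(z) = 4*z - 10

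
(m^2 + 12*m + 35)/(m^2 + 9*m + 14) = (m + 5)/(m + 2)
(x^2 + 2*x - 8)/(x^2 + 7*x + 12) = (x - 2)/(x + 3)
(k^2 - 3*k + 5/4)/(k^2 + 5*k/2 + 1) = (4*k^2 - 12*k + 5)/(2*(2*k^2 + 5*k + 2))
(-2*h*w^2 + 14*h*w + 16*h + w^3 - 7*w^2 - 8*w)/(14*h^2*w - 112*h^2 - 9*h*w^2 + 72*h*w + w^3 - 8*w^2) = (w + 1)/(-7*h + w)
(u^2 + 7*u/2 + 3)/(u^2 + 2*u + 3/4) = 2*(u + 2)/(2*u + 1)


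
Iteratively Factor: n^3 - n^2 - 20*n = (n)*(n^2 - n - 20) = n*(n - 5)*(n + 4)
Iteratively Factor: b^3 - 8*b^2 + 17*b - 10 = (b - 1)*(b^2 - 7*b + 10) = (b - 5)*(b - 1)*(b - 2)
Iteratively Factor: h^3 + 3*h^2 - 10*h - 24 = (h + 2)*(h^2 + h - 12) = (h - 3)*(h + 2)*(h + 4)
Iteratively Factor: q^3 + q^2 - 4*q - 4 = (q + 1)*(q^2 - 4) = (q + 1)*(q + 2)*(q - 2)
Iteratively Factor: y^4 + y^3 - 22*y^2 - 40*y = (y + 2)*(y^3 - y^2 - 20*y) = (y - 5)*(y + 2)*(y^2 + 4*y) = (y - 5)*(y + 2)*(y + 4)*(y)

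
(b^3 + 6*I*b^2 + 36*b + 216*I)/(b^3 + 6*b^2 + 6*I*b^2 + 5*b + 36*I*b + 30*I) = (b^2 + 36)/(b^2 + 6*b + 5)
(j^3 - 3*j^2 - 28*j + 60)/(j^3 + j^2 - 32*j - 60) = (j - 2)/(j + 2)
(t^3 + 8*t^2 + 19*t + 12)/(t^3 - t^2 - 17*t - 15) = (t + 4)/(t - 5)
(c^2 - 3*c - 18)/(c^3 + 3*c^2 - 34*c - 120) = (c + 3)/(c^2 + 9*c + 20)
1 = 1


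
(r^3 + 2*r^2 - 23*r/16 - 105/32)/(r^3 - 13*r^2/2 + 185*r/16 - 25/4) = (8*r^2 + 26*r + 21)/(2*(4*r^2 - 21*r + 20))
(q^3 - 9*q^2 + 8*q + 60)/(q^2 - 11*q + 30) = q + 2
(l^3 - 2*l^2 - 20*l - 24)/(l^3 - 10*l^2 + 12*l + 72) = (l + 2)/(l - 6)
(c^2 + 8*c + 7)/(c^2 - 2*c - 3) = (c + 7)/(c - 3)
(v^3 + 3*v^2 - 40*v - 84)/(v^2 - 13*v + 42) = (v^2 + 9*v + 14)/(v - 7)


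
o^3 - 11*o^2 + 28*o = o*(o - 7)*(o - 4)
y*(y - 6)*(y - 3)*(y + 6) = y^4 - 3*y^3 - 36*y^2 + 108*y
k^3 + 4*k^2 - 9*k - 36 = (k - 3)*(k + 3)*(k + 4)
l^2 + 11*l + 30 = (l + 5)*(l + 6)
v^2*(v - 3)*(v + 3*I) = v^4 - 3*v^3 + 3*I*v^3 - 9*I*v^2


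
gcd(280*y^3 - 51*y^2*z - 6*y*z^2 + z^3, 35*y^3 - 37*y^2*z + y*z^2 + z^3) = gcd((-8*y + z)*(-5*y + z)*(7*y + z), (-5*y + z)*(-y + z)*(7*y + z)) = 35*y^2 - 2*y*z - z^2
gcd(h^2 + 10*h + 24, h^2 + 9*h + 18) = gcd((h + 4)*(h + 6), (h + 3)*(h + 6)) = h + 6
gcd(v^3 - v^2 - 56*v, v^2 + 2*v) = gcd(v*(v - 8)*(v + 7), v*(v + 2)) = v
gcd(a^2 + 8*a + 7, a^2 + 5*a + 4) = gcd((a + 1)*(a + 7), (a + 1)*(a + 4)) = a + 1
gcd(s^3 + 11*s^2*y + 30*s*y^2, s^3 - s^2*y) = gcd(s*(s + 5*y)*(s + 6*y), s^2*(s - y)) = s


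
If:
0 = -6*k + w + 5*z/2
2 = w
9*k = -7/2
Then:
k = -7/18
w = 2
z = -26/15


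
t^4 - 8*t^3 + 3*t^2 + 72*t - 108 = (t - 6)*(t - 3)*(t - 2)*(t + 3)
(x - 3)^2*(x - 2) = x^3 - 8*x^2 + 21*x - 18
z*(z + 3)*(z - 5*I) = z^3 + 3*z^2 - 5*I*z^2 - 15*I*z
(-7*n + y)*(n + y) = -7*n^2 - 6*n*y + y^2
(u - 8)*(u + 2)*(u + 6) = u^3 - 52*u - 96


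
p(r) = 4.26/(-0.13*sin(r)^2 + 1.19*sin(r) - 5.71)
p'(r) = 4.26*(0.26*sin(r)*cos(r) - 1.19*cos(r))/(-0.13*sin(r)^2 + 1.19*sin(r) - 5.71)^2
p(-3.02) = -0.73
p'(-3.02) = 0.15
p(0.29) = -0.79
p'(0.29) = -0.16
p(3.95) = -0.64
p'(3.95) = 0.09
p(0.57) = -0.83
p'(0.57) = -0.14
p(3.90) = -0.65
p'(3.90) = 0.10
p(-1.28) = -0.61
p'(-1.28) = -0.04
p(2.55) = -0.84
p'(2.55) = 0.14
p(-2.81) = -0.70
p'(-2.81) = 0.14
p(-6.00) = -0.79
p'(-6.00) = -0.16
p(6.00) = -0.70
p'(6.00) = -0.14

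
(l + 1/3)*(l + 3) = l^2 + 10*l/3 + 1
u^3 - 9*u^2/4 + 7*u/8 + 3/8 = (u - 3/2)*(u - 1)*(u + 1/4)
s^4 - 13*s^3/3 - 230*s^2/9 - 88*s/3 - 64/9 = (s - 8)*(s + 1/3)*(s + 4/3)*(s + 2)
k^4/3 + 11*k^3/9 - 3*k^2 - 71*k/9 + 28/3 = (k/3 + 1)*(k - 7/3)*(k - 1)*(k + 4)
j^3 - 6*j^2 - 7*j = j*(j - 7)*(j + 1)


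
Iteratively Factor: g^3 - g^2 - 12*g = (g)*(g^2 - g - 12) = g*(g + 3)*(g - 4)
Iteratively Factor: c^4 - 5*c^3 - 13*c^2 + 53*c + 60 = (c - 4)*(c^3 - c^2 - 17*c - 15) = (c - 4)*(c + 3)*(c^2 - 4*c - 5) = (c - 5)*(c - 4)*(c + 3)*(c + 1)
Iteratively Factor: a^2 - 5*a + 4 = (a - 4)*(a - 1)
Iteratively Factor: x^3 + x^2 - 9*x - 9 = (x - 3)*(x^2 + 4*x + 3) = (x - 3)*(x + 1)*(x + 3)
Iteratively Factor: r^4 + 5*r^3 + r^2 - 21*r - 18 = (r + 3)*(r^3 + 2*r^2 - 5*r - 6) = (r - 2)*(r + 3)*(r^2 + 4*r + 3) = (r - 2)*(r + 3)^2*(r + 1)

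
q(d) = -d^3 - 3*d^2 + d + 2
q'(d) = -3*d^2 - 6*d + 1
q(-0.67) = 0.28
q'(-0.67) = 3.67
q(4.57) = -151.53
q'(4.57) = -89.07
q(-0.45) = 1.03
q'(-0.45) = 3.09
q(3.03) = -50.33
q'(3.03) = -44.72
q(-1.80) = -3.69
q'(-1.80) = 2.08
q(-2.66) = -3.07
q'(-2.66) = -4.27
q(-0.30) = 1.46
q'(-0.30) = 2.53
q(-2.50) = -3.62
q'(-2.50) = -2.75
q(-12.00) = 1286.00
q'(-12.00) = -359.00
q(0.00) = 2.00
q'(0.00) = 1.00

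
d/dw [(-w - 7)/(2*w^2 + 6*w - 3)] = (2*w^2 + 28*w + 45)/(4*w^4 + 24*w^3 + 24*w^2 - 36*w + 9)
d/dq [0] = 0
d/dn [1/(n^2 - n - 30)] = (1 - 2*n)/(-n^2 + n + 30)^2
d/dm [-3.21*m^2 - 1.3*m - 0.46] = -6.42*m - 1.3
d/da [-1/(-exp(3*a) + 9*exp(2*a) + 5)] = 3*(6 - exp(a))*exp(2*a)/(-exp(3*a) + 9*exp(2*a) + 5)^2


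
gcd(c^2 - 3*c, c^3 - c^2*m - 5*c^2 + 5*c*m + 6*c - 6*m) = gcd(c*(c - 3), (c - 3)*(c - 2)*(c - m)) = c - 3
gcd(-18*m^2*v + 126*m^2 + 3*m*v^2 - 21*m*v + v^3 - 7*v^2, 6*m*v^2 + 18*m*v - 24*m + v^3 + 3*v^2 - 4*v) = 6*m + v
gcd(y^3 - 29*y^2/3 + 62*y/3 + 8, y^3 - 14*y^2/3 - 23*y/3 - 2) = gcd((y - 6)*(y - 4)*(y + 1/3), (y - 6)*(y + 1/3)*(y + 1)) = y^2 - 17*y/3 - 2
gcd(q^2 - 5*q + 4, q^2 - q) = q - 1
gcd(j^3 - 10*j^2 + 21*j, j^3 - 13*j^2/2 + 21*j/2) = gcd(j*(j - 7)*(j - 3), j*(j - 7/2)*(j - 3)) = j^2 - 3*j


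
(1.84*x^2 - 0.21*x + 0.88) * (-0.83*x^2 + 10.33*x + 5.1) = -1.5272*x^4 + 19.1815*x^3 + 6.4843*x^2 + 8.0194*x + 4.488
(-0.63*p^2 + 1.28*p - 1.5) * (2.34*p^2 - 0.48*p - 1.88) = -1.4742*p^4 + 3.2976*p^3 - 2.94*p^2 - 1.6864*p + 2.82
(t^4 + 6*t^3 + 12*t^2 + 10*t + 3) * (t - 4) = t^5 + 2*t^4 - 12*t^3 - 38*t^2 - 37*t - 12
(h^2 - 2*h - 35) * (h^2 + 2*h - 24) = h^4 - 63*h^2 - 22*h + 840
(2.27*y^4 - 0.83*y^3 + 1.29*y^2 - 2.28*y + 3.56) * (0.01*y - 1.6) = 0.0227*y^5 - 3.6403*y^4 + 1.3409*y^3 - 2.0868*y^2 + 3.6836*y - 5.696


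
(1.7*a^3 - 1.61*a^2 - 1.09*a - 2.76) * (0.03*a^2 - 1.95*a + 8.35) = 0.051*a^5 - 3.3633*a^4 + 17.3018*a^3 - 11.4008*a^2 - 3.7195*a - 23.046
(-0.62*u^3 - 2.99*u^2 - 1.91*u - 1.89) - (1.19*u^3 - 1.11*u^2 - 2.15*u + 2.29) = -1.81*u^3 - 1.88*u^2 + 0.24*u - 4.18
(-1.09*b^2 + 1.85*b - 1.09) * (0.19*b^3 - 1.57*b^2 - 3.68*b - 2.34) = -0.2071*b^5 + 2.0628*b^4 + 0.8996*b^3 - 2.5461*b^2 - 0.317799999999999*b + 2.5506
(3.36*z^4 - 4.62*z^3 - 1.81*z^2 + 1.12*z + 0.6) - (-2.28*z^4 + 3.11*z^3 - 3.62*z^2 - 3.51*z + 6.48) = 5.64*z^4 - 7.73*z^3 + 1.81*z^2 + 4.63*z - 5.88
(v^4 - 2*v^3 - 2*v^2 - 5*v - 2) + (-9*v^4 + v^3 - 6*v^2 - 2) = -8*v^4 - v^3 - 8*v^2 - 5*v - 4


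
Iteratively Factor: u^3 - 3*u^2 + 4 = (u - 2)*(u^2 - u - 2) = (u - 2)*(u + 1)*(u - 2)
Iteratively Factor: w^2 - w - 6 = (w - 3)*(w + 2)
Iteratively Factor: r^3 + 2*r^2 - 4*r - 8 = (r + 2)*(r^2 - 4) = (r - 2)*(r + 2)*(r + 2)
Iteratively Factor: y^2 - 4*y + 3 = (y - 1)*(y - 3)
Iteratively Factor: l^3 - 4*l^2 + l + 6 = (l + 1)*(l^2 - 5*l + 6) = (l - 3)*(l + 1)*(l - 2)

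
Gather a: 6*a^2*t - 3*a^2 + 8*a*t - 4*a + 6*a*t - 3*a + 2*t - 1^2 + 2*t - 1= a^2*(6*t - 3) + a*(14*t - 7) + 4*t - 2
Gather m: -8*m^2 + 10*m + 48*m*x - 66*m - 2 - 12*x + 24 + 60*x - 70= -8*m^2 + m*(48*x - 56) + 48*x - 48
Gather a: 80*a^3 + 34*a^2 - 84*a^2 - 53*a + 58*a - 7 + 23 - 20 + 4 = 80*a^3 - 50*a^2 + 5*a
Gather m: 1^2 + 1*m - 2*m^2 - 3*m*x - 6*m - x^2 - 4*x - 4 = -2*m^2 + m*(-3*x - 5) - x^2 - 4*x - 3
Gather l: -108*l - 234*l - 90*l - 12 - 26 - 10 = -432*l - 48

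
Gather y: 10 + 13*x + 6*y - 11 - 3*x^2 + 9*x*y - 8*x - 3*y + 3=-3*x^2 + 5*x + y*(9*x + 3) + 2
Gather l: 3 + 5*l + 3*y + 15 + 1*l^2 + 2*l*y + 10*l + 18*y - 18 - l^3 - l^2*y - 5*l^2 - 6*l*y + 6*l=-l^3 + l^2*(-y - 4) + l*(21 - 4*y) + 21*y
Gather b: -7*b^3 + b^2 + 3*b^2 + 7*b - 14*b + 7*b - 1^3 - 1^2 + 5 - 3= -7*b^3 + 4*b^2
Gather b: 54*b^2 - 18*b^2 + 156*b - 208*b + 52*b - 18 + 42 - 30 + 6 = 36*b^2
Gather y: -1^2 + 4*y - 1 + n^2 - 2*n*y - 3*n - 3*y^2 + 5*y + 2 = n^2 - 3*n - 3*y^2 + y*(9 - 2*n)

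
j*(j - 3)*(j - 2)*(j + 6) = j^4 + j^3 - 24*j^2 + 36*j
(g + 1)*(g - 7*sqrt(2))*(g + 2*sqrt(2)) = g^3 - 5*sqrt(2)*g^2 + g^2 - 28*g - 5*sqrt(2)*g - 28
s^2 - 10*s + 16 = (s - 8)*(s - 2)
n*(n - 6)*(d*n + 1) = d*n^3 - 6*d*n^2 + n^2 - 6*n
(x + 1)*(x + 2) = x^2 + 3*x + 2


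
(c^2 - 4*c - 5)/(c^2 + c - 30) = (c + 1)/(c + 6)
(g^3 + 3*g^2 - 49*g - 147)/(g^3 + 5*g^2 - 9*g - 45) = (g^2 - 49)/(g^2 + 2*g - 15)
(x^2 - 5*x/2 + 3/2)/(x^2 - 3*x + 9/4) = 2*(x - 1)/(2*x - 3)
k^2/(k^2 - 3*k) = k/(k - 3)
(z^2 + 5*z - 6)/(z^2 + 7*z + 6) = (z - 1)/(z + 1)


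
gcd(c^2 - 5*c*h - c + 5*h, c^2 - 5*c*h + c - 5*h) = c - 5*h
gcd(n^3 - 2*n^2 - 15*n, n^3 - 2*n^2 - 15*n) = n^3 - 2*n^2 - 15*n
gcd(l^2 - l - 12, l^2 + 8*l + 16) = 1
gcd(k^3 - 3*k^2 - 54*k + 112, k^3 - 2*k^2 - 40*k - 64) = k - 8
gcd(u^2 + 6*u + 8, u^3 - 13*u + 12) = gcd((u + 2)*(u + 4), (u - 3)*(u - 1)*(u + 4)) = u + 4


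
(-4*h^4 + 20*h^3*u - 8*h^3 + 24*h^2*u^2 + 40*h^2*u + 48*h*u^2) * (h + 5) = -4*h^5 + 20*h^4*u - 28*h^4 + 24*h^3*u^2 + 140*h^3*u - 40*h^3 + 168*h^2*u^2 + 200*h^2*u + 240*h*u^2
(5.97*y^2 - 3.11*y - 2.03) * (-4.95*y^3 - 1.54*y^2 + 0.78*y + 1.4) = -29.5515*y^5 + 6.2007*y^4 + 19.4945*y^3 + 9.0584*y^2 - 5.9374*y - 2.842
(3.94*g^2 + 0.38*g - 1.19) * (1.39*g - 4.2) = 5.4766*g^3 - 16.0198*g^2 - 3.2501*g + 4.998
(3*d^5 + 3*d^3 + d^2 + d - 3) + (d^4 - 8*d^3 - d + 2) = 3*d^5 + d^4 - 5*d^3 + d^2 - 1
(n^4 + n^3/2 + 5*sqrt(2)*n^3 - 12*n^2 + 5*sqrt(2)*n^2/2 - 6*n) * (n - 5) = n^5 - 9*n^4/2 + 5*sqrt(2)*n^4 - 45*sqrt(2)*n^3/2 - 29*n^3/2 - 25*sqrt(2)*n^2/2 + 54*n^2 + 30*n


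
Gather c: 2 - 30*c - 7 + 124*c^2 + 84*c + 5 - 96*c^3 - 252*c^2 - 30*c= -96*c^3 - 128*c^2 + 24*c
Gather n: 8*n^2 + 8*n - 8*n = 8*n^2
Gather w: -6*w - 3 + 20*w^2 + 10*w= 20*w^2 + 4*w - 3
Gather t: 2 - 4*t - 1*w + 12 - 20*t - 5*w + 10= -24*t - 6*w + 24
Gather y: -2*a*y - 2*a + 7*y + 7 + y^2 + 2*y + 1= -2*a + y^2 + y*(9 - 2*a) + 8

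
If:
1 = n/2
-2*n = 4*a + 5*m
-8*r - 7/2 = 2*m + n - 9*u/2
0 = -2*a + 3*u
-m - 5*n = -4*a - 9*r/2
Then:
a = 1823/1182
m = -1202/591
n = 2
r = 236/591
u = 1823/1773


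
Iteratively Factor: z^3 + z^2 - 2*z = (z - 1)*(z^2 + 2*z) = (z - 1)*(z + 2)*(z)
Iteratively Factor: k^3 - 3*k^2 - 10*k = (k + 2)*(k^2 - 5*k) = (k - 5)*(k + 2)*(k)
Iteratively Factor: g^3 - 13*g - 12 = (g - 4)*(g^2 + 4*g + 3) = (g - 4)*(g + 3)*(g + 1)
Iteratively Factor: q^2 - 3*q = (q)*(q - 3)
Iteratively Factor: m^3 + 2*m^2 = (m)*(m^2 + 2*m) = m^2*(m + 2)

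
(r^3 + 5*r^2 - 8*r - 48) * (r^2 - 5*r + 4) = r^5 - 29*r^3 + 12*r^2 + 208*r - 192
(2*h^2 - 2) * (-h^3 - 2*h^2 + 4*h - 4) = -2*h^5 - 4*h^4 + 10*h^3 - 4*h^2 - 8*h + 8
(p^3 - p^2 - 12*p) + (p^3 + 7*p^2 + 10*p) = 2*p^3 + 6*p^2 - 2*p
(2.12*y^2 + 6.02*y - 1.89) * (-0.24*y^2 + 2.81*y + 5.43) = -0.5088*y^4 + 4.5124*y^3 + 28.8814*y^2 + 27.3777*y - 10.2627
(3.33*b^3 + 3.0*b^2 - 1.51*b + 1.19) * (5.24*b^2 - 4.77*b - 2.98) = 17.4492*b^5 - 0.164099999999998*b^4 - 32.1458*b^3 + 4.4983*b^2 - 1.1765*b - 3.5462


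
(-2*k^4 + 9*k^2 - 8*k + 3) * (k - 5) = -2*k^5 + 10*k^4 + 9*k^3 - 53*k^2 + 43*k - 15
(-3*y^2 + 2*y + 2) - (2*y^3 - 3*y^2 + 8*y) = -2*y^3 - 6*y + 2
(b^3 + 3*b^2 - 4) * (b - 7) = b^4 - 4*b^3 - 21*b^2 - 4*b + 28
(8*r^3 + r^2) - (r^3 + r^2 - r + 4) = 7*r^3 + r - 4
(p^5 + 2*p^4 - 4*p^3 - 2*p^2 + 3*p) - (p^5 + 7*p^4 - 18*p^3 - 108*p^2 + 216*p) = -5*p^4 + 14*p^3 + 106*p^2 - 213*p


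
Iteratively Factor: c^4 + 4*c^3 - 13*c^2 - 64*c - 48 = (c + 4)*(c^3 - 13*c - 12) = (c + 1)*(c + 4)*(c^2 - c - 12) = (c - 4)*(c + 1)*(c + 4)*(c + 3)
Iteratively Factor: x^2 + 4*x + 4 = (x + 2)*(x + 2)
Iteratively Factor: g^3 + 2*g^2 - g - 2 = (g - 1)*(g^2 + 3*g + 2) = (g - 1)*(g + 1)*(g + 2)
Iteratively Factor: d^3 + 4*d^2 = (d)*(d^2 + 4*d) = d*(d + 4)*(d)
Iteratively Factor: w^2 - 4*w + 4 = (w - 2)*(w - 2)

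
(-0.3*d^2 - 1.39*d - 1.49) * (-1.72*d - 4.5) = 0.516*d^3 + 3.7408*d^2 + 8.8178*d + 6.705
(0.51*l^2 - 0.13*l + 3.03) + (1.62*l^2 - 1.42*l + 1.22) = 2.13*l^2 - 1.55*l + 4.25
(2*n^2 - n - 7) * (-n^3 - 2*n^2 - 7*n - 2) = -2*n^5 - 3*n^4 - 5*n^3 + 17*n^2 + 51*n + 14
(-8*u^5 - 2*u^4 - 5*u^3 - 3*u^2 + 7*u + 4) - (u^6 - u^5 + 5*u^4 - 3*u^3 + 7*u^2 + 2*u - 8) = -u^6 - 7*u^5 - 7*u^4 - 2*u^3 - 10*u^2 + 5*u + 12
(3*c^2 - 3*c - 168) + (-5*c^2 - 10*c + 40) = -2*c^2 - 13*c - 128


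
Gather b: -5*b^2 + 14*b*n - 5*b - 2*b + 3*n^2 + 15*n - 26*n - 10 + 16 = -5*b^2 + b*(14*n - 7) + 3*n^2 - 11*n + 6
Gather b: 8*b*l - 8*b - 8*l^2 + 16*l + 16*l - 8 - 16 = b*(8*l - 8) - 8*l^2 + 32*l - 24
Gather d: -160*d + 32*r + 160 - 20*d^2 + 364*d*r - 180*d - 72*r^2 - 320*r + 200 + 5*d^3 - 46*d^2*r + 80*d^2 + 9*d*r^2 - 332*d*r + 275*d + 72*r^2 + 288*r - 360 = 5*d^3 + d^2*(60 - 46*r) + d*(9*r^2 + 32*r - 65)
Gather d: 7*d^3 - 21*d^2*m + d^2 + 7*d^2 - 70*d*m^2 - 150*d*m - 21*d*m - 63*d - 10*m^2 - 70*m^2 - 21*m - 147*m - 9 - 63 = 7*d^3 + d^2*(8 - 21*m) + d*(-70*m^2 - 171*m - 63) - 80*m^2 - 168*m - 72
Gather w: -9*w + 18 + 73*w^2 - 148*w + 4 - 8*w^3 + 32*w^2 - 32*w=-8*w^3 + 105*w^2 - 189*w + 22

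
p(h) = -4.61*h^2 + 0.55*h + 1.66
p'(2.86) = -25.82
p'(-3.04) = 28.58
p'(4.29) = -39.00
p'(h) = 0.55 - 9.22*h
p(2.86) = -34.47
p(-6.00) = -167.60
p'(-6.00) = 55.87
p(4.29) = -80.82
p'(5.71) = -52.10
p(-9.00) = -376.70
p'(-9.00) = 83.53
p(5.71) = -145.50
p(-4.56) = -96.71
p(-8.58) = -342.43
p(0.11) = 1.66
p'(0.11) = -0.46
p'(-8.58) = 79.66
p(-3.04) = -42.62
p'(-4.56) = 42.59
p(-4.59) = -97.99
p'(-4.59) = 42.87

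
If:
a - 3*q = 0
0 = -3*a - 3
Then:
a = -1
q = -1/3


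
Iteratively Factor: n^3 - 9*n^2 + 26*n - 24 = (n - 3)*(n^2 - 6*n + 8) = (n - 4)*(n - 3)*(n - 2)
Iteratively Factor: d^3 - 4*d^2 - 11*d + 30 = (d - 5)*(d^2 + d - 6) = (d - 5)*(d - 2)*(d + 3)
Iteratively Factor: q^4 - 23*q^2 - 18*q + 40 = (q - 5)*(q^3 + 5*q^2 + 2*q - 8) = (q - 5)*(q + 4)*(q^2 + q - 2) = (q - 5)*(q + 2)*(q + 4)*(q - 1)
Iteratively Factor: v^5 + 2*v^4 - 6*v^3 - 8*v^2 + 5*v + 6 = (v + 1)*(v^4 + v^3 - 7*v^2 - v + 6) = (v - 2)*(v + 1)*(v^3 + 3*v^2 - v - 3) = (v - 2)*(v + 1)*(v + 3)*(v^2 - 1) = (v - 2)*(v + 1)^2*(v + 3)*(v - 1)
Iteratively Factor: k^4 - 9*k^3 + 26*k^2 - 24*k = (k - 2)*(k^3 - 7*k^2 + 12*k) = (k - 3)*(k - 2)*(k^2 - 4*k) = (k - 4)*(k - 3)*(k - 2)*(k)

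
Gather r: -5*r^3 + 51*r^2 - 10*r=-5*r^3 + 51*r^2 - 10*r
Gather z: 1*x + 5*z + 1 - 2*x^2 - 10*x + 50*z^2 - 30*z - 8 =-2*x^2 - 9*x + 50*z^2 - 25*z - 7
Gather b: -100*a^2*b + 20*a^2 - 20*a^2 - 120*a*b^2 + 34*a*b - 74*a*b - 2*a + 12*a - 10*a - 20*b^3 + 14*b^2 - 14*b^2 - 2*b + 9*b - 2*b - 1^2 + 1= -120*a*b^2 - 20*b^3 + b*(-100*a^2 - 40*a + 5)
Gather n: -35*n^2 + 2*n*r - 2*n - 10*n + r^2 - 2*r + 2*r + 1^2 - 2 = -35*n^2 + n*(2*r - 12) + r^2 - 1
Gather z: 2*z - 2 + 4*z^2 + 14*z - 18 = 4*z^2 + 16*z - 20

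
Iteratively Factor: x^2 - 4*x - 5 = (x + 1)*(x - 5)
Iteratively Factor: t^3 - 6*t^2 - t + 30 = (t + 2)*(t^2 - 8*t + 15) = (t - 3)*(t + 2)*(t - 5)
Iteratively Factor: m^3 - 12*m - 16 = (m - 4)*(m^2 + 4*m + 4) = (m - 4)*(m + 2)*(m + 2)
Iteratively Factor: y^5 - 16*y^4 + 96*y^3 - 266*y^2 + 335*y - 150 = (y - 3)*(y^4 - 13*y^3 + 57*y^2 - 95*y + 50) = (y - 5)*(y - 3)*(y^3 - 8*y^2 + 17*y - 10) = (y - 5)*(y - 3)*(y - 2)*(y^2 - 6*y + 5) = (y - 5)*(y - 3)*(y - 2)*(y - 1)*(y - 5)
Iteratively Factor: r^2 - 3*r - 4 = (r - 4)*(r + 1)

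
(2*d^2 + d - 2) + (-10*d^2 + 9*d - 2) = -8*d^2 + 10*d - 4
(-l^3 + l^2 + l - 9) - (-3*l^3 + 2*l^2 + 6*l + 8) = 2*l^3 - l^2 - 5*l - 17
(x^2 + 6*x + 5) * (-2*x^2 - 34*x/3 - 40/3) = -2*x^4 - 70*x^3/3 - 274*x^2/3 - 410*x/3 - 200/3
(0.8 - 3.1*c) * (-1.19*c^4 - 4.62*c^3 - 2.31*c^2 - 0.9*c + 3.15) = 3.689*c^5 + 13.37*c^4 + 3.465*c^3 + 0.942*c^2 - 10.485*c + 2.52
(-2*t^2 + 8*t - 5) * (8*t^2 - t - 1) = -16*t^4 + 66*t^3 - 46*t^2 - 3*t + 5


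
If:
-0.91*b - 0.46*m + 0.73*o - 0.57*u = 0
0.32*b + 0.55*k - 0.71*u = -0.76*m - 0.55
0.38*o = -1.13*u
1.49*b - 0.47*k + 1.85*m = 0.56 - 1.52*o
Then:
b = -6.29309213264741*u - 0.0282919349968875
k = -4.01723066013142*u - 1.06087798186682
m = 6.49113992831507*u + 0.0559688279286253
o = -2.97368421052632*u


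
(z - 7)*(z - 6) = z^2 - 13*z + 42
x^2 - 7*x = x*(x - 7)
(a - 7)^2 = a^2 - 14*a + 49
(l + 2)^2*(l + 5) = l^3 + 9*l^2 + 24*l + 20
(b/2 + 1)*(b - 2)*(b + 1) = b^3/2 + b^2/2 - 2*b - 2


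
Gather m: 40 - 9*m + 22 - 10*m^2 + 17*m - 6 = -10*m^2 + 8*m + 56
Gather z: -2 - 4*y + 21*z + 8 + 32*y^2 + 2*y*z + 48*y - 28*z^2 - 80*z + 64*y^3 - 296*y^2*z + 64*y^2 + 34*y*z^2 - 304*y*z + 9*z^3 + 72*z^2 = 64*y^3 + 96*y^2 + 44*y + 9*z^3 + z^2*(34*y + 44) + z*(-296*y^2 - 302*y - 59) + 6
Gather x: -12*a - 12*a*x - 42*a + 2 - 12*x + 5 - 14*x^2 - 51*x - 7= -54*a - 14*x^2 + x*(-12*a - 63)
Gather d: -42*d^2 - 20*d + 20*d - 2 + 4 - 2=-42*d^2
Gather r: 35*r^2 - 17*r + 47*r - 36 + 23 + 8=35*r^2 + 30*r - 5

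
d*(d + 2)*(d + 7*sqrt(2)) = d^3 + 2*d^2 + 7*sqrt(2)*d^2 + 14*sqrt(2)*d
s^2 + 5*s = s*(s + 5)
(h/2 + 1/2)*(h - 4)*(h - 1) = h^3/2 - 2*h^2 - h/2 + 2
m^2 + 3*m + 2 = (m + 1)*(m + 2)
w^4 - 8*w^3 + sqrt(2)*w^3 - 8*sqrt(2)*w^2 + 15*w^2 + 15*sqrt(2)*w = w*(w - 5)*(w - 3)*(w + sqrt(2))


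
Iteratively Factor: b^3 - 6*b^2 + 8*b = (b - 2)*(b^2 - 4*b) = b*(b - 2)*(b - 4)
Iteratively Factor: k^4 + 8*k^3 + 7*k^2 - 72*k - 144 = (k + 4)*(k^3 + 4*k^2 - 9*k - 36) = (k + 3)*(k + 4)*(k^2 + k - 12) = (k - 3)*(k + 3)*(k + 4)*(k + 4)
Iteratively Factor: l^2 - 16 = (l - 4)*(l + 4)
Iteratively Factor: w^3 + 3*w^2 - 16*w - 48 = (w + 4)*(w^2 - w - 12) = (w + 3)*(w + 4)*(w - 4)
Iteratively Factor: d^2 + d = (d)*(d + 1)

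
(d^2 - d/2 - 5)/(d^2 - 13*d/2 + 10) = (d + 2)/(d - 4)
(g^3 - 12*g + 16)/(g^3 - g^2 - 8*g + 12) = (g + 4)/(g + 3)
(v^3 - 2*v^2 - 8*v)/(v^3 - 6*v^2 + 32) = v/(v - 4)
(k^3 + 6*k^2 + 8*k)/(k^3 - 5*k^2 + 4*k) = (k^2 + 6*k + 8)/(k^2 - 5*k + 4)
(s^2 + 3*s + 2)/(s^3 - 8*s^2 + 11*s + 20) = (s + 2)/(s^2 - 9*s + 20)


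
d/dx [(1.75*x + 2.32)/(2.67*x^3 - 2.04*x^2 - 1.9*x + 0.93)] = (-9.345*x^3 - 15.0132*x^2 + 9.4656*x + 6.0355)/(7.1289*x^6 - 10.8936*x^5 - 5.9844*x^4 + 12.7182*x^3 - 0.184400000000001*x^2 - 3.534*x + 0.8649)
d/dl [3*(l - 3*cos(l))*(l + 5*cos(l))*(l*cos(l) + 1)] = -3*l^3*sin(l) - 6*l^2*sin(2*l) + 9*l^2*cos(l) + 111*l*sin(l)/4 + 135*l*sin(3*l)/4 + 6*l*cos(2*l) + 12*l + 45*sin(2*l) - 111*cos(l)/4 - 45*cos(3*l)/4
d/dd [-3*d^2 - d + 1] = -6*d - 1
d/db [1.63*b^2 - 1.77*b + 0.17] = 3.26*b - 1.77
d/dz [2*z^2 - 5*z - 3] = 4*z - 5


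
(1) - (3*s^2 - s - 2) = -3*s^2 + s + 3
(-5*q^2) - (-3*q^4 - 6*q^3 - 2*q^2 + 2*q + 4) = 3*q^4 + 6*q^3 - 3*q^2 - 2*q - 4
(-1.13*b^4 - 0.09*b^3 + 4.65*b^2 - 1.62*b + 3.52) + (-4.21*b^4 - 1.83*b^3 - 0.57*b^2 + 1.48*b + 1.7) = -5.34*b^4 - 1.92*b^3 + 4.08*b^2 - 0.14*b + 5.22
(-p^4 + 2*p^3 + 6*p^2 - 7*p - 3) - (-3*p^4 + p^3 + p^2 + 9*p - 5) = 2*p^4 + p^3 + 5*p^2 - 16*p + 2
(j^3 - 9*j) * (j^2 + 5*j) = j^5 + 5*j^4 - 9*j^3 - 45*j^2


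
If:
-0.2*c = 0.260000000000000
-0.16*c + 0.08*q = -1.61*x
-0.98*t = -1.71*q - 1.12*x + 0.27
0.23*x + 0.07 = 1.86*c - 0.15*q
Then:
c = -1.30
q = -17.74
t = -30.37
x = 0.75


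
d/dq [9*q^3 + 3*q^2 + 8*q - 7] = 27*q^2 + 6*q + 8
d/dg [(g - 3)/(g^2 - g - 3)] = (g^2 - g - (g - 3)*(2*g - 1) - 3)/(-g^2 + g + 3)^2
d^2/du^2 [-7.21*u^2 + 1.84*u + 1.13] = -14.4200000000000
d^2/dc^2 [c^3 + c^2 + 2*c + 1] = 6*c + 2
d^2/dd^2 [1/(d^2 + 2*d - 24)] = 2*(-d^2 - 2*d + 4*(d + 1)^2 + 24)/(d^2 + 2*d - 24)^3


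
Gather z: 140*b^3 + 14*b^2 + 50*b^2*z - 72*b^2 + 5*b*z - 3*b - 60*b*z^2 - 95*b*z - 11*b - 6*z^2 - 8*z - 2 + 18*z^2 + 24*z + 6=140*b^3 - 58*b^2 - 14*b + z^2*(12 - 60*b) + z*(50*b^2 - 90*b + 16) + 4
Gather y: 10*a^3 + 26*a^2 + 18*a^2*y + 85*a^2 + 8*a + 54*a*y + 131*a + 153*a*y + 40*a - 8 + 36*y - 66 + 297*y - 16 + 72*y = 10*a^3 + 111*a^2 + 179*a + y*(18*a^2 + 207*a + 405) - 90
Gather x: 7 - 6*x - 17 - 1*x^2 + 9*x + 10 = -x^2 + 3*x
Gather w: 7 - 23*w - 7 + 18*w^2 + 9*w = 18*w^2 - 14*w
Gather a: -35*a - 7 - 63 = -35*a - 70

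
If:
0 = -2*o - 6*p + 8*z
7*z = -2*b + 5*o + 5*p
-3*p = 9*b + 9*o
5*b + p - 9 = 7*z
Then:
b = 48/113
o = 15/113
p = -189/113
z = -138/113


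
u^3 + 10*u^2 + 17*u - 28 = (u - 1)*(u + 4)*(u + 7)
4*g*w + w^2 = w*(4*g + w)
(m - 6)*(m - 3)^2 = m^3 - 12*m^2 + 45*m - 54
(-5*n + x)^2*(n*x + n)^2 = 25*n^4*x^2 + 50*n^4*x + 25*n^4 - 10*n^3*x^3 - 20*n^3*x^2 - 10*n^3*x + n^2*x^4 + 2*n^2*x^3 + n^2*x^2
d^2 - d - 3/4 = (d - 3/2)*(d + 1/2)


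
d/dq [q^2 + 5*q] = 2*q + 5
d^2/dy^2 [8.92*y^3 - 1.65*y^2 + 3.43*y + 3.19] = 53.52*y - 3.3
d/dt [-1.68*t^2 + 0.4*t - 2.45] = 0.4 - 3.36*t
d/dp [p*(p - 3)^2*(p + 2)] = 4*p^3 - 12*p^2 - 6*p + 18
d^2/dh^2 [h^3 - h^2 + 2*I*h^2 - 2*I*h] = 6*h - 2 + 4*I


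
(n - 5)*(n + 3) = n^2 - 2*n - 15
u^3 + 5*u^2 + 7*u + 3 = (u + 1)^2*(u + 3)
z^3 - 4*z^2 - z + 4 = (z - 4)*(z - 1)*(z + 1)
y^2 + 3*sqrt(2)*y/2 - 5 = (y - sqrt(2))*(y + 5*sqrt(2)/2)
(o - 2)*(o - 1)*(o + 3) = o^3 - 7*o + 6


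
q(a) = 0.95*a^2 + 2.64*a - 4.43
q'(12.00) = 25.44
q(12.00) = 164.05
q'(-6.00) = -8.76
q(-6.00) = 13.93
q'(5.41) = 12.92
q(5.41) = 37.66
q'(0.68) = 3.93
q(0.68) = -2.20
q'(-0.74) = 1.23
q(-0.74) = -5.86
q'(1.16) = 4.84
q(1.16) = -0.09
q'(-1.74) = -0.67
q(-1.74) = -6.15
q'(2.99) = 8.32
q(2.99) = 11.96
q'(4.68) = 11.53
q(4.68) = 28.73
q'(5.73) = 13.53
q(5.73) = 41.89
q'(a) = 1.9*a + 2.64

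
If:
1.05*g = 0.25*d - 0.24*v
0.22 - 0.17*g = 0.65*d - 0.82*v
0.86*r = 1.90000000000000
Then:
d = 1.24386206896552*v + 0.318620689655172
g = 0.0675862068965517*v + 0.0758620689655172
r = 2.21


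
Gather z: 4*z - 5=4*z - 5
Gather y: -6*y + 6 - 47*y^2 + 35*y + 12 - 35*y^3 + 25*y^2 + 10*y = -35*y^3 - 22*y^2 + 39*y + 18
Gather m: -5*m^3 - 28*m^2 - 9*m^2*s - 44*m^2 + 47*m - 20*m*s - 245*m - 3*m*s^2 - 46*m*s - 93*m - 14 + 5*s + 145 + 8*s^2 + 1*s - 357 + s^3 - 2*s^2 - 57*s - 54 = -5*m^3 + m^2*(-9*s - 72) + m*(-3*s^2 - 66*s - 291) + s^3 + 6*s^2 - 51*s - 280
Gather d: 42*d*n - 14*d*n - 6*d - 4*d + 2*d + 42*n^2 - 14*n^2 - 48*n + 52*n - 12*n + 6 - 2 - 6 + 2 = d*(28*n - 8) + 28*n^2 - 8*n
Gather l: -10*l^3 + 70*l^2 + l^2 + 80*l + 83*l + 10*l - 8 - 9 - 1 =-10*l^3 + 71*l^2 + 173*l - 18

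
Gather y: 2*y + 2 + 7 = 2*y + 9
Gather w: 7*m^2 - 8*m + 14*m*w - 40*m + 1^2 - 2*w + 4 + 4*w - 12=7*m^2 - 48*m + w*(14*m + 2) - 7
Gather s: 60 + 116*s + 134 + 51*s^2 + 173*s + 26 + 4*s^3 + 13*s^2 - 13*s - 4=4*s^3 + 64*s^2 + 276*s + 216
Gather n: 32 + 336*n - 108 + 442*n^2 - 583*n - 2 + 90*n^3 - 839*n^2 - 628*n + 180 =90*n^3 - 397*n^2 - 875*n + 102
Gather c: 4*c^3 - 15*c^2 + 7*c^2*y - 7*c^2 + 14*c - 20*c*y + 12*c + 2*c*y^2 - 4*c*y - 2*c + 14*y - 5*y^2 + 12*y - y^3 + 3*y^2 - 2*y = 4*c^3 + c^2*(7*y - 22) + c*(2*y^2 - 24*y + 24) - y^3 - 2*y^2 + 24*y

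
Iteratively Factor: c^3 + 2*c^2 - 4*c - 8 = (c - 2)*(c^2 + 4*c + 4) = (c - 2)*(c + 2)*(c + 2)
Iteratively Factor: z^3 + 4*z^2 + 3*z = (z)*(z^2 + 4*z + 3) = z*(z + 3)*(z + 1)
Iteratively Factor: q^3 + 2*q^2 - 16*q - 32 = (q - 4)*(q^2 + 6*q + 8) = (q - 4)*(q + 2)*(q + 4)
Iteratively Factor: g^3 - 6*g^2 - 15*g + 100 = (g + 4)*(g^2 - 10*g + 25) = (g - 5)*(g + 4)*(g - 5)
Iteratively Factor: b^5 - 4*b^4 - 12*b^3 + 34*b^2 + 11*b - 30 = (b + 1)*(b^4 - 5*b^3 - 7*b^2 + 41*b - 30) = (b - 2)*(b + 1)*(b^3 - 3*b^2 - 13*b + 15) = (b - 5)*(b - 2)*(b + 1)*(b^2 + 2*b - 3) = (b - 5)*(b - 2)*(b + 1)*(b + 3)*(b - 1)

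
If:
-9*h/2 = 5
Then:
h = -10/9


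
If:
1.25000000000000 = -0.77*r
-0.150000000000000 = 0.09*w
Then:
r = -1.62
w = -1.67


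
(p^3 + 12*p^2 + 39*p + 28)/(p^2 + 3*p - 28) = (p^2 + 5*p + 4)/(p - 4)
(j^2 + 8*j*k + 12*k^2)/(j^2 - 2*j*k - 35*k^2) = (j^2 + 8*j*k + 12*k^2)/(j^2 - 2*j*k - 35*k^2)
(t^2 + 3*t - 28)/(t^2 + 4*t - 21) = (t - 4)/(t - 3)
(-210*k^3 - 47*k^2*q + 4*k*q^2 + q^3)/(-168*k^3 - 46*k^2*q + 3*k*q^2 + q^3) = (5*k + q)/(4*k + q)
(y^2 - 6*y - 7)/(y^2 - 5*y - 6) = (y - 7)/(y - 6)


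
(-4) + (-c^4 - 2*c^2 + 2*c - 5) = -c^4 - 2*c^2 + 2*c - 9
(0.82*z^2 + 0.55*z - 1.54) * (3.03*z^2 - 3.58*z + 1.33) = 2.4846*z^4 - 1.2691*z^3 - 5.5446*z^2 + 6.2447*z - 2.0482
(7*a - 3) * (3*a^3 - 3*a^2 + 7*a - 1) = 21*a^4 - 30*a^3 + 58*a^2 - 28*a + 3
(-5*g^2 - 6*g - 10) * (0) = 0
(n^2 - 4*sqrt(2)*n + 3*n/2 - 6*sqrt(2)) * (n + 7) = n^3 - 4*sqrt(2)*n^2 + 17*n^2/2 - 34*sqrt(2)*n + 21*n/2 - 42*sqrt(2)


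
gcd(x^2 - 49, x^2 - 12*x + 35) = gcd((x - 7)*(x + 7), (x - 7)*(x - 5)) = x - 7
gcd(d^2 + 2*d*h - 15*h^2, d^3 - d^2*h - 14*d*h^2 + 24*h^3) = d - 3*h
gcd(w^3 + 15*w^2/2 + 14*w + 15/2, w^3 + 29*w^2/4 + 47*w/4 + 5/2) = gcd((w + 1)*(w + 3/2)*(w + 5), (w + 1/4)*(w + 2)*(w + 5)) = w + 5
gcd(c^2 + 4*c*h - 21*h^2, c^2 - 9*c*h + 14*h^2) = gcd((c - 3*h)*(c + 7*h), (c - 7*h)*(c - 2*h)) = 1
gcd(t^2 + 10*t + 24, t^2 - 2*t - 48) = t + 6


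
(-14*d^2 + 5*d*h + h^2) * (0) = 0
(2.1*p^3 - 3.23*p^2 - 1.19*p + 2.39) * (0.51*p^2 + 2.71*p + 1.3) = 1.071*p^5 + 4.0437*p^4 - 6.6302*p^3 - 6.205*p^2 + 4.9299*p + 3.107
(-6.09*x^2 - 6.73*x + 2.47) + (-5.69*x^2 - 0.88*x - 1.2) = -11.78*x^2 - 7.61*x + 1.27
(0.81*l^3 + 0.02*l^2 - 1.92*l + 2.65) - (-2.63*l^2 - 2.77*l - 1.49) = 0.81*l^3 + 2.65*l^2 + 0.85*l + 4.14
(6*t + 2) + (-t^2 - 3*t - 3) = -t^2 + 3*t - 1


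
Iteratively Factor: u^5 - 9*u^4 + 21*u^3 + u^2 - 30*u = (u - 2)*(u^4 - 7*u^3 + 7*u^2 + 15*u) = (u - 5)*(u - 2)*(u^3 - 2*u^2 - 3*u) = (u - 5)*(u - 2)*(u + 1)*(u^2 - 3*u) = u*(u - 5)*(u - 2)*(u + 1)*(u - 3)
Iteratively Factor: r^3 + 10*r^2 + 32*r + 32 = (r + 2)*(r^2 + 8*r + 16) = (r + 2)*(r + 4)*(r + 4)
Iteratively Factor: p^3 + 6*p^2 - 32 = (p + 4)*(p^2 + 2*p - 8) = (p - 2)*(p + 4)*(p + 4)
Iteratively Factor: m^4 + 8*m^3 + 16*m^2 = (m + 4)*(m^3 + 4*m^2) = m*(m + 4)*(m^2 + 4*m) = m*(m + 4)^2*(m)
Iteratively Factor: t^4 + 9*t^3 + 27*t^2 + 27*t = (t)*(t^3 + 9*t^2 + 27*t + 27) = t*(t + 3)*(t^2 + 6*t + 9) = t*(t + 3)^2*(t + 3)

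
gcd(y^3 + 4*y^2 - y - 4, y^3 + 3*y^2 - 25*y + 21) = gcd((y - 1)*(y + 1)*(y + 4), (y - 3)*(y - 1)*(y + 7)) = y - 1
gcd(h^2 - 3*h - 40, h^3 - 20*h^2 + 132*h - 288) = h - 8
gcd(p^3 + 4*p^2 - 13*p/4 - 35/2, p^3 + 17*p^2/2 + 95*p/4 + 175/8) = p^2 + 6*p + 35/4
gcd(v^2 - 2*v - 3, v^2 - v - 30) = 1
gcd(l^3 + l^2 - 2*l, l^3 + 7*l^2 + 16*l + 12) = l + 2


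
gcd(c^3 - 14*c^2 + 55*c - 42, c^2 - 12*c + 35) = c - 7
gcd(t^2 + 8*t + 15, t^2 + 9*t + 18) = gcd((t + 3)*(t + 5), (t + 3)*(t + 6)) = t + 3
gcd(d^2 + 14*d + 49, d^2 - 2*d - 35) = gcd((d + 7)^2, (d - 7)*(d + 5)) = 1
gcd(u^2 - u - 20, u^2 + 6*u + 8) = u + 4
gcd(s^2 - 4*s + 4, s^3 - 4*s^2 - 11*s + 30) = s - 2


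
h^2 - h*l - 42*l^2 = (h - 7*l)*(h + 6*l)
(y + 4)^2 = y^2 + 8*y + 16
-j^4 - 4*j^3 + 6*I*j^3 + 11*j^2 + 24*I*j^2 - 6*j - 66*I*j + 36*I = (j + 6)*(j - 6*I)*(-I*j + I)^2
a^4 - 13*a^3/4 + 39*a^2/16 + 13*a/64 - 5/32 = (a - 2)*(a - 5/4)*(a - 1/4)*(a + 1/4)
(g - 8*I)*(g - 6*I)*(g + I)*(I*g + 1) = I*g^4 + 14*g^3 - 47*I*g^2 + 14*g - 48*I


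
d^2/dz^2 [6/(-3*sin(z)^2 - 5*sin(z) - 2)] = 6*(36*sin(z)^3 + 9*sin(z)^2 - 62*sin(z) - 38)/((sin(z) + 1)^2*(3*sin(z) + 2)^3)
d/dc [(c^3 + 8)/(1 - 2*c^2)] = c*(-2*c^3 + 3*c + 32)/(4*c^4 - 4*c^2 + 1)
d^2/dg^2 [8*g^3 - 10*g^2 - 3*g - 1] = 48*g - 20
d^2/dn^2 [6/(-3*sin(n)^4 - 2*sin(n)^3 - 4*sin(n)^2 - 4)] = 12*(72*sin(n)^8 + 69*sin(n)^7 - 46*sin(n)^5 - 196*sin(n)^4 - 100*sin(n)^3 - 8*sin(n)^2 + 24*sin(n) + 16)/(3*sin(n)^4 + 2*sin(n)^3 + 4*sin(n)^2 + 4)^3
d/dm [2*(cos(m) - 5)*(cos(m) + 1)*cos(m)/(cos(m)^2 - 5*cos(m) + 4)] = 2*(-cos(m)^4 + 10*cos(m)^3 - 37*cos(m)^2 + 32*cos(m) + 20)*sin(m)/((cos(m) - 4)^2*(cos(m) - 1)^2)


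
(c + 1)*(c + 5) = c^2 + 6*c + 5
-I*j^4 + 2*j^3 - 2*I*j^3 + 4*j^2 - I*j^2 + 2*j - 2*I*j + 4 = (j + 2)*(j - I)*(j + 2*I)*(-I*j + 1)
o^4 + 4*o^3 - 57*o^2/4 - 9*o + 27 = (o - 2)*(o - 3/2)*(o + 3/2)*(o + 6)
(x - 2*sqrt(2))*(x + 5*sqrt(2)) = x^2 + 3*sqrt(2)*x - 20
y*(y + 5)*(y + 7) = y^3 + 12*y^2 + 35*y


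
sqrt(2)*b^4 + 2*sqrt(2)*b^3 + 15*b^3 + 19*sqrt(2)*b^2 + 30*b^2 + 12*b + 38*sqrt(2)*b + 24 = (b + 2)*(b + sqrt(2))*(b + 6*sqrt(2))*(sqrt(2)*b + 1)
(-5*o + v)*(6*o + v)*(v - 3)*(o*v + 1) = -30*o^3*v^2 + 90*o^3*v + o^2*v^3 - 3*o^2*v^2 - 30*o^2*v + 90*o^2 + o*v^4 - 3*o*v^3 + o*v^2 - 3*o*v + v^3 - 3*v^2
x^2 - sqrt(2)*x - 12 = (x - 3*sqrt(2))*(x + 2*sqrt(2))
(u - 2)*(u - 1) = u^2 - 3*u + 2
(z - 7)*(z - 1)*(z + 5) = z^3 - 3*z^2 - 33*z + 35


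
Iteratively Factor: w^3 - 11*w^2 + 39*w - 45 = (w - 3)*(w^2 - 8*w + 15) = (w - 3)^2*(w - 5)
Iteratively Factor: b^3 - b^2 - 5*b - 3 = (b - 3)*(b^2 + 2*b + 1) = (b - 3)*(b + 1)*(b + 1)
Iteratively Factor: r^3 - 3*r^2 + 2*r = (r)*(r^2 - 3*r + 2) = r*(r - 1)*(r - 2)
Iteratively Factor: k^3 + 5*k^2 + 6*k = (k + 2)*(k^2 + 3*k) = k*(k + 2)*(k + 3)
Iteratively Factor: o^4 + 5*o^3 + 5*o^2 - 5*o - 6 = (o + 3)*(o^3 + 2*o^2 - o - 2) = (o + 2)*(o + 3)*(o^2 - 1) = (o - 1)*(o + 2)*(o + 3)*(o + 1)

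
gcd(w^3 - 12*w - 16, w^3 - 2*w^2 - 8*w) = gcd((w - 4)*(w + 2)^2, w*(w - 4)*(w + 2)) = w^2 - 2*w - 8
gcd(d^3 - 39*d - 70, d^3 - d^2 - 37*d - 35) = d^2 - 2*d - 35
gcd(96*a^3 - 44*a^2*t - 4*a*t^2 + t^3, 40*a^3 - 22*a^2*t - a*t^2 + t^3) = -2*a + t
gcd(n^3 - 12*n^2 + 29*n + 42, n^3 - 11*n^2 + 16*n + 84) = n^2 - 13*n + 42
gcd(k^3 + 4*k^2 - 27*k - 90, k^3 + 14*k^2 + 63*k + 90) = k^2 + 9*k + 18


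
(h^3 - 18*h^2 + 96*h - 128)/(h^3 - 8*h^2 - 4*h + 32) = (h - 8)/(h + 2)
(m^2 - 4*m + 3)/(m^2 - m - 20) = (-m^2 + 4*m - 3)/(-m^2 + m + 20)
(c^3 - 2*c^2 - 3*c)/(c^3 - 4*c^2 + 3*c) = (c + 1)/(c - 1)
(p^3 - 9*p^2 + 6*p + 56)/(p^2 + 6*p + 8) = (p^2 - 11*p + 28)/(p + 4)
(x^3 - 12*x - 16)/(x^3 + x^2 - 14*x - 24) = (x + 2)/(x + 3)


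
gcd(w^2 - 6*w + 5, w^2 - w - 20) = w - 5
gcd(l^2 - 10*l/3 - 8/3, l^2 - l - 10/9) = l + 2/3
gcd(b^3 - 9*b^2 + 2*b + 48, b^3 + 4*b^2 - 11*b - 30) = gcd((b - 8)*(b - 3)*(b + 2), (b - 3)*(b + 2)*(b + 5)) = b^2 - b - 6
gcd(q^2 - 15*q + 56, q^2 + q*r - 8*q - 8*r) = q - 8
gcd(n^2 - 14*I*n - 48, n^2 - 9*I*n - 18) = n - 6*I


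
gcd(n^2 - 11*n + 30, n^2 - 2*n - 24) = n - 6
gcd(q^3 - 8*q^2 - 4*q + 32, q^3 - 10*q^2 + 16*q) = q^2 - 10*q + 16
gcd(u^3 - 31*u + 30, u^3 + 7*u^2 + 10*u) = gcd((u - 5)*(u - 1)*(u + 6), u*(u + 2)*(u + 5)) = 1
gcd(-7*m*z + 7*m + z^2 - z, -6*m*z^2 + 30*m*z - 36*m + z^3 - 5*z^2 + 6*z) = 1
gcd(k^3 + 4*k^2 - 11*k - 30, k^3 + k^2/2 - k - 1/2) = 1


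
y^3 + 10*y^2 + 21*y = y*(y + 3)*(y + 7)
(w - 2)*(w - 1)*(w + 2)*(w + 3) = w^4 + 2*w^3 - 7*w^2 - 8*w + 12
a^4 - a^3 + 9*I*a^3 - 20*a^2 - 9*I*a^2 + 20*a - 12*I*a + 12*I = (a - 1)*(a + I)*(a + 2*I)*(a + 6*I)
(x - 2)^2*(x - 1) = x^3 - 5*x^2 + 8*x - 4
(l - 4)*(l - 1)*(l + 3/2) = l^3 - 7*l^2/2 - 7*l/2 + 6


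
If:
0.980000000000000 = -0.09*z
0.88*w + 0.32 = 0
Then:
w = -0.36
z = -10.89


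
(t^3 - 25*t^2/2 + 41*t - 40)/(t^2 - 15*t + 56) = (t^2 - 9*t/2 + 5)/(t - 7)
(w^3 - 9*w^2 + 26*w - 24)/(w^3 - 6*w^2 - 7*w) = (-w^3 + 9*w^2 - 26*w + 24)/(w*(-w^2 + 6*w + 7))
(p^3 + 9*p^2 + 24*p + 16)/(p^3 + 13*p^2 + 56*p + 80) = (p + 1)/(p + 5)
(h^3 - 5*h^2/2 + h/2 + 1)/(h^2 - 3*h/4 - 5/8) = 4*(h^2 - 3*h + 2)/(4*h - 5)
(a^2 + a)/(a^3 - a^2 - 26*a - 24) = a/(a^2 - 2*a - 24)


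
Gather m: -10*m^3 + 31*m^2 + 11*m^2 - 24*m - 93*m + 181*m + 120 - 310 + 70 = -10*m^3 + 42*m^2 + 64*m - 120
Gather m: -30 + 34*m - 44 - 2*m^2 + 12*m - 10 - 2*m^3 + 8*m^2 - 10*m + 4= -2*m^3 + 6*m^2 + 36*m - 80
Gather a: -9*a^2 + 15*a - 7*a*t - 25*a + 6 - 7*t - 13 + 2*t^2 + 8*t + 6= -9*a^2 + a*(-7*t - 10) + 2*t^2 + t - 1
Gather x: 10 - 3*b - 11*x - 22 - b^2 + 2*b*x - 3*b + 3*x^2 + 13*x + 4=-b^2 - 6*b + 3*x^2 + x*(2*b + 2) - 8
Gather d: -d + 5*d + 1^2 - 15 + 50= 4*d + 36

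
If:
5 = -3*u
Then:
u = -5/3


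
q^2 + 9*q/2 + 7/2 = (q + 1)*(q + 7/2)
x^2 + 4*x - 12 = (x - 2)*(x + 6)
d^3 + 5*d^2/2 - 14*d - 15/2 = (d - 3)*(d + 1/2)*(d + 5)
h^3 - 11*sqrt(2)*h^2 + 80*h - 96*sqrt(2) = (h - 4*sqrt(2))^2*(h - 3*sqrt(2))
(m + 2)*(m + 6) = m^2 + 8*m + 12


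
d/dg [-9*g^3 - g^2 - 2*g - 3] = -27*g^2 - 2*g - 2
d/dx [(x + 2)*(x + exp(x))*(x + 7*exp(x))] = (x + 2)*(x + exp(x))*(7*exp(x) + 1) + (x + 2)*(x + 7*exp(x))*(exp(x) + 1) + (x + exp(x))*(x + 7*exp(x))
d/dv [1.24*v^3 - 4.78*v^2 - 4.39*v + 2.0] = 3.72*v^2 - 9.56*v - 4.39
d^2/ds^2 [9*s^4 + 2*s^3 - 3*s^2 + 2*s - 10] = 108*s^2 + 12*s - 6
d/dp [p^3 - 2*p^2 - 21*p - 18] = 3*p^2 - 4*p - 21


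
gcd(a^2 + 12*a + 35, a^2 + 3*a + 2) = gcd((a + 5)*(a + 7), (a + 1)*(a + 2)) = 1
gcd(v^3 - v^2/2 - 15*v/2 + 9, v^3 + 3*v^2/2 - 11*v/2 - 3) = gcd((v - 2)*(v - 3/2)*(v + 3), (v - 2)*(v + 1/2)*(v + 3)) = v^2 + v - 6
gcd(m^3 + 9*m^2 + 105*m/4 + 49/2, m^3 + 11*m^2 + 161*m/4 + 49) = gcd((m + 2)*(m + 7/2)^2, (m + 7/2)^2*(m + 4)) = m^2 + 7*m + 49/4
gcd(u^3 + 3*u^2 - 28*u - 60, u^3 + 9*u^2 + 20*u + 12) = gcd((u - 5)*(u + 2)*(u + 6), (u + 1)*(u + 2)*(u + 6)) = u^2 + 8*u + 12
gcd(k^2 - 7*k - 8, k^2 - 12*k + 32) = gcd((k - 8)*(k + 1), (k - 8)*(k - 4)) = k - 8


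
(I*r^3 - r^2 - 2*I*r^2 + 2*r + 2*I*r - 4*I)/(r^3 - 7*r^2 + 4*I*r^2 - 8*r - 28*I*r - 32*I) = (I*r^3 - r^2*(1 + 2*I) + 2*r*(1 + I) - 4*I)/(r^3 + r^2*(-7 + 4*I) - 4*r*(2 + 7*I) - 32*I)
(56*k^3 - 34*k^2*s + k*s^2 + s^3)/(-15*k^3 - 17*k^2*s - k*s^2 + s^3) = (-56*k^3 + 34*k^2*s - k*s^2 - s^3)/(15*k^3 + 17*k^2*s + k*s^2 - s^3)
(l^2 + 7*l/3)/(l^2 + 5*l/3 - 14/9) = 3*l/(3*l - 2)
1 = 1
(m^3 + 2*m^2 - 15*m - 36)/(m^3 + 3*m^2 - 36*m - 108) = (m^2 - m - 12)/(m^2 - 36)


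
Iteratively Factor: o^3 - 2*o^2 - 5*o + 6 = (o - 3)*(o^2 + o - 2) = (o - 3)*(o - 1)*(o + 2)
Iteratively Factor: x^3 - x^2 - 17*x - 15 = (x - 5)*(x^2 + 4*x + 3) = (x - 5)*(x + 1)*(x + 3)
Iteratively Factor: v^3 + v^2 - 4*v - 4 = (v - 2)*(v^2 + 3*v + 2) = (v - 2)*(v + 2)*(v + 1)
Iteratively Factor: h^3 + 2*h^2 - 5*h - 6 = (h + 1)*(h^2 + h - 6) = (h - 2)*(h + 1)*(h + 3)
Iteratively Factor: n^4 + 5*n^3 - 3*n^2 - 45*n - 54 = (n + 2)*(n^3 + 3*n^2 - 9*n - 27) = (n - 3)*(n + 2)*(n^2 + 6*n + 9) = (n - 3)*(n + 2)*(n + 3)*(n + 3)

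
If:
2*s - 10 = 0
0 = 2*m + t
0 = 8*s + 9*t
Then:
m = 20/9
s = 5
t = -40/9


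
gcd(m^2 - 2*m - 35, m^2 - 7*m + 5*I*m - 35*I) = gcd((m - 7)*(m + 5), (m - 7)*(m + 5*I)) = m - 7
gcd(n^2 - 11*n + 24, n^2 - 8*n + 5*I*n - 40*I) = n - 8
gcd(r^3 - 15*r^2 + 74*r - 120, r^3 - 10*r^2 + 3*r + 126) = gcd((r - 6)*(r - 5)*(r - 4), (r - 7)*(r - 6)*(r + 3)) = r - 6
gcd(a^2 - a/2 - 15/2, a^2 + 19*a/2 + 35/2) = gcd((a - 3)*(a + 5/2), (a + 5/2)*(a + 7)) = a + 5/2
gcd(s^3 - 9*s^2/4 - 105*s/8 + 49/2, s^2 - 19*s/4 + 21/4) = s - 7/4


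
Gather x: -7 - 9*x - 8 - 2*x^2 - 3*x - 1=-2*x^2 - 12*x - 16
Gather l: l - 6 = l - 6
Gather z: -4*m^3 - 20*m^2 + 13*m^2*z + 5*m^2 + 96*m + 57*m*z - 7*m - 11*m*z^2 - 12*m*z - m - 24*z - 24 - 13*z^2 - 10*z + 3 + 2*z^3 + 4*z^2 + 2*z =-4*m^3 - 15*m^2 + 88*m + 2*z^3 + z^2*(-11*m - 9) + z*(13*m^2 + 45*m - 32) - 21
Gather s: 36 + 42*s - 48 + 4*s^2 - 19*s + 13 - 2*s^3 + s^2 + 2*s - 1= -2*s^3 + 5*s^2 + 25*s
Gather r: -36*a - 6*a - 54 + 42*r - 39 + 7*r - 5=-42*a + 49*r - 98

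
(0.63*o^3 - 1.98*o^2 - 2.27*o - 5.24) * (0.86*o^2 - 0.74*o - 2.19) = 0.5418*o^5 - 2.169*o^4 - 1.8667*o^3 + 1.5096*o^2 + 8.8489*o + 11.4756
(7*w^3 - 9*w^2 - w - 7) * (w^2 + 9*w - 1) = 7*w^5 + 54*w^4 - 89*w^3 - 7*w^2 - 62*w + 7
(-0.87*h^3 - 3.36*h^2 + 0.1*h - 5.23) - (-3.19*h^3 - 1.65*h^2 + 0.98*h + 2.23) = 2.32*h^3 - 1.71*h^2 - 0.88*h - 7.46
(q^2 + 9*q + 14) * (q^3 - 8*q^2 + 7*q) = q^5 + q^4 - 51*q^3 - 49*q^2 + 98*q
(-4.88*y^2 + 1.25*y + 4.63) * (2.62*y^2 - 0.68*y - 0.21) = -12.7856*y^4 + 6.5934*y^3 + 12.3054*y^2 - 3.4109*y - 0.9723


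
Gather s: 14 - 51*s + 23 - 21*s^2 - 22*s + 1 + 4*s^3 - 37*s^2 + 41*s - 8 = 4*s^3 - 58*s^2 - 32*s + 30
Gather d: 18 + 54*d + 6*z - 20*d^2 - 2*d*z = -20*d^2 + d*(54 - 2*z) + 6*z + 18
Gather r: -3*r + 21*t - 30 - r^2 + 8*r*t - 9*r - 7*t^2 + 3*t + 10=-r^2 + r*(8*t - 12) - 7*t^2 + 24*t - 20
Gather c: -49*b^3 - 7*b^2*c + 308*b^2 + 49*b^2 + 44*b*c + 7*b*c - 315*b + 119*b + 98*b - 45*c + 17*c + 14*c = -49*b^3 + 357*b^2 - 98*b + c*(-7*b^2 + 51*b - 14)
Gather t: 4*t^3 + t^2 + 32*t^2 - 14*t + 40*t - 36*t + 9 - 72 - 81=4*t^3 + 33*t^2 - 10*t - 144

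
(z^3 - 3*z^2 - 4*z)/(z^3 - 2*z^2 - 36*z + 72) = z*(z^2 - 3*z - 4)/(z^3 - 2*z^2 - 36*z + 72)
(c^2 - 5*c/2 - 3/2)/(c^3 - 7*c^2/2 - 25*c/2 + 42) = (2*c + 1)/(2*c^2 - c - 28)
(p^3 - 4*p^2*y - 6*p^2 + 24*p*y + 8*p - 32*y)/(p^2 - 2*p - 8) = (p^2 - 4*p*y - 2*p + 8*y)/(p + 2)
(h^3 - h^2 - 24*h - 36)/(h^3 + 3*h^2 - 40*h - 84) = (h + 3)/(h + 7)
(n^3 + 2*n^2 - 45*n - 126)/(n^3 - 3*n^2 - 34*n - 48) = (n^2 - n - 42)/(n^2 - 6*n - 16)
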